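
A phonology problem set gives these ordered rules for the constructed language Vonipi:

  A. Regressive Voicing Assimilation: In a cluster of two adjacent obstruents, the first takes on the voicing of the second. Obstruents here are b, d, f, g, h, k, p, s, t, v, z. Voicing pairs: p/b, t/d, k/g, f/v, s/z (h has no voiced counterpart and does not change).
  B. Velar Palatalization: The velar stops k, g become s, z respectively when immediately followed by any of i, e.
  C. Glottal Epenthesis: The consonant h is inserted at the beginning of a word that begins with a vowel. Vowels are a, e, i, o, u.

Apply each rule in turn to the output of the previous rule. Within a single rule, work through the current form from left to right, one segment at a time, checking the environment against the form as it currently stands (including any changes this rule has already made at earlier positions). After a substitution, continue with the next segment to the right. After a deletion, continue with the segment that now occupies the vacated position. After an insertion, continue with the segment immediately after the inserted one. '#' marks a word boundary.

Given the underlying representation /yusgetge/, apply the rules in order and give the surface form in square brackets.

A Regressive Voicing Assimilation: [yusgetge] → [yuzgedge]
B Velar Palatalization: [yuzgedge] → [yuzzedze]
C Glottal Epenthesis: no change — [yuzzedze]

[yuzzedze]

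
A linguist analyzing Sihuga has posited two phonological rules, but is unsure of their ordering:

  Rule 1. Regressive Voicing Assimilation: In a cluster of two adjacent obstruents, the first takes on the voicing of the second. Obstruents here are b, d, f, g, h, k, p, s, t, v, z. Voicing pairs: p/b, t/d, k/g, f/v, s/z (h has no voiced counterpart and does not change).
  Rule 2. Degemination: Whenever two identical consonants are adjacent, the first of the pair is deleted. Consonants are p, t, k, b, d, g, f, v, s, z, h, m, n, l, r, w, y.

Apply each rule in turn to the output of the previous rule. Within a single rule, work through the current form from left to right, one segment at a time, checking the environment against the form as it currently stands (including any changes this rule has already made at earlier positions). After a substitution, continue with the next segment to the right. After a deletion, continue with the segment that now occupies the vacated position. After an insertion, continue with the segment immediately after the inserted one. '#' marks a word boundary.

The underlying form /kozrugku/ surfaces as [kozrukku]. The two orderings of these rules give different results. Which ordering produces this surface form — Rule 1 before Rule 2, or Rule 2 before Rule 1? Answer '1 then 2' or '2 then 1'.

2 then 1

Order 1 then 2:
  1 Regressive Voicing Assimilation: [kozrugku] → [kozrukku]
  2 Degemination: [kozrukku] → [kozruku]
  result: [kozruku]
Order 2 then 1:
  2 Degemination: no change — [kozrugku]
  1 Regressive Voicing Assimilation: [kozrugku] → [kozrukku]
  result: [kozrukku]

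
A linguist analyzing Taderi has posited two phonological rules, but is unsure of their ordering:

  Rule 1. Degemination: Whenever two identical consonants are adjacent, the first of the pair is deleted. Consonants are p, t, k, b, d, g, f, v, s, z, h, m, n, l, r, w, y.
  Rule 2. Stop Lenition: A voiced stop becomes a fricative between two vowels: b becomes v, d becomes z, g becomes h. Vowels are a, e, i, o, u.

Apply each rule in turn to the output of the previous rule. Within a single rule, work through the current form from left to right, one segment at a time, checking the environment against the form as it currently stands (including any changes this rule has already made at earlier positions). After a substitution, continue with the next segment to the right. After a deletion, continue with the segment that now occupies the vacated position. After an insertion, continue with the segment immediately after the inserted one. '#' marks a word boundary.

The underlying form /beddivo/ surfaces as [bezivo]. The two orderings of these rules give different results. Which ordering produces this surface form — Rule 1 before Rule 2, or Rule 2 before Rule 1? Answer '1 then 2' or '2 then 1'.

1 then 2

Order 1 then 2:
  1 Degemination: [beddivo] → [bedivo]
  2 Stop Lenition: [bedivo] → [bezivo]
  result: [bezivo]
Order 2 then 1:
  2 Stop Lenition: no change — [beddivo]
  1 Degemination: [beddivo] → [bedivo]
  result: [bedivo]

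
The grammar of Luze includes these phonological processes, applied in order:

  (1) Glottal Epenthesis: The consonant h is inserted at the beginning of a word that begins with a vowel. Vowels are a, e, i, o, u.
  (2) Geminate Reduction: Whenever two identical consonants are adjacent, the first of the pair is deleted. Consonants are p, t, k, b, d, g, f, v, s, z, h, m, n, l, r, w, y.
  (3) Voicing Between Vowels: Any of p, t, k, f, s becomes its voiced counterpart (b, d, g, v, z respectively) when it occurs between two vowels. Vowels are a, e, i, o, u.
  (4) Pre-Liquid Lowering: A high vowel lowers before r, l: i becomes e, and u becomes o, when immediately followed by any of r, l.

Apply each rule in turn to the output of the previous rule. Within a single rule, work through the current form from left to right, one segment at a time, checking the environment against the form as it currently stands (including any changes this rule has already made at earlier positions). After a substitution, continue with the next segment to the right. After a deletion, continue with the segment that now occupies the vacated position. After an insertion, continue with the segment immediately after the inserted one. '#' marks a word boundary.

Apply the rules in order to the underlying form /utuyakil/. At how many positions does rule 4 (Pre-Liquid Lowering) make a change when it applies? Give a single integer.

1

(1) Glottal Epenthesis: [utuyakil] → [hutuyakil]
(2) Geminate Reduction: no change — [hutuyakil]
(3) Voicing Between Vowels: [hutuyakil] → [huduyagil]
(4) Pre-Liquid Lowering: [huduyagil] → [huduyagel]
Rule 4 changed 1 position(s).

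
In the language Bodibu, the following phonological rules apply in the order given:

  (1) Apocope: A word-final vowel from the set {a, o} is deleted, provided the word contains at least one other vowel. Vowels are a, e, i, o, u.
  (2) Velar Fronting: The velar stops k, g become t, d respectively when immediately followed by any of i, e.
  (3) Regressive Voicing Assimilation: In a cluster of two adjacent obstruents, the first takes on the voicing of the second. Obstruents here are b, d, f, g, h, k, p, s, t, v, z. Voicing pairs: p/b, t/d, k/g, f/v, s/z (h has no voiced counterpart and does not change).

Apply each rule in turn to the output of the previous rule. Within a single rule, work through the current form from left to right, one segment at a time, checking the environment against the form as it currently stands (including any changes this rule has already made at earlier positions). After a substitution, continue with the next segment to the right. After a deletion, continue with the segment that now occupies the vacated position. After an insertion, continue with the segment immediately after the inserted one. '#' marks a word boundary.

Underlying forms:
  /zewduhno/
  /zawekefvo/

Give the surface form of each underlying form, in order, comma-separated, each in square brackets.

/zewduhno/:
  (1) Apocope: [zewduhno] → [zewduhn]
  (2) Velar Fronting: no change — [zewduhn]
  (3) Regressive Voicing Assimilation: no change — [zewduhn]
/zawekefvo/:
  (1) Apocope: [zawekefvo] → [zawekefv]
  (2) Velar Fronting: [zawekefv] → [zawetefv]
  (3) Regressive Voicing Assimilation: [zawetefv] → [zawetevv]

[zewduhn], [zawetevv]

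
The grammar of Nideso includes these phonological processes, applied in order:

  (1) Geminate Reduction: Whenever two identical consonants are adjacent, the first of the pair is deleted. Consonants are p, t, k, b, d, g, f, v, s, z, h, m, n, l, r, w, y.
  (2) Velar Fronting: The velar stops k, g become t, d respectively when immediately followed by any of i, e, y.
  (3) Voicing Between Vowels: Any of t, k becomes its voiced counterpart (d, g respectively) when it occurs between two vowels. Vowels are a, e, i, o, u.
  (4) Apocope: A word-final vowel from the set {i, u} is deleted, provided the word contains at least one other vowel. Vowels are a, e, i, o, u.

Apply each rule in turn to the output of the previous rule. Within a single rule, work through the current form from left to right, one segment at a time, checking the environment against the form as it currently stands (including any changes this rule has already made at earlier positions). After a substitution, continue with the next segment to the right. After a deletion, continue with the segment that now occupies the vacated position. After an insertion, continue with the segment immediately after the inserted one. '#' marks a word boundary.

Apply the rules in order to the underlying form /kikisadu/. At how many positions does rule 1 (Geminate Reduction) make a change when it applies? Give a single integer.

0

(1) Geminate Reduction: no change — [kikisadu]
(2) Velar Fronting: [kikisadu] → [titisadu]
(3) Voicing Between Vowels: [titisadu] → [tidisadu]
(4) Apocope: [tidisadu] → [tidisad]
Rule 1 changed 0 position(s).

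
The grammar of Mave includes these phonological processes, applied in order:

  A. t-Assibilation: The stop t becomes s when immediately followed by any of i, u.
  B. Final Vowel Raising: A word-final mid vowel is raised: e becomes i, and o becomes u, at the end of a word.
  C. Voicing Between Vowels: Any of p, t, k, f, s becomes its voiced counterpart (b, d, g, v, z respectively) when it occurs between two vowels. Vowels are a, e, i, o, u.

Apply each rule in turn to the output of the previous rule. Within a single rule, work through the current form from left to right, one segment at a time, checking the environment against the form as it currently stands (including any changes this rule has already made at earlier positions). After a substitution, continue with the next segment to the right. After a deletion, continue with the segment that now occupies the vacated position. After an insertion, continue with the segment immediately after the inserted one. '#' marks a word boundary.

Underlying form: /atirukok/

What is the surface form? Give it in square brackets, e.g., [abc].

[azirugok]

A t-Assibilation: [atirukok] → [asirukok]
B Final Vowel Raising: no change — [asirukok]
C Voicing Between Vowels: [asirukok] → [azirugok]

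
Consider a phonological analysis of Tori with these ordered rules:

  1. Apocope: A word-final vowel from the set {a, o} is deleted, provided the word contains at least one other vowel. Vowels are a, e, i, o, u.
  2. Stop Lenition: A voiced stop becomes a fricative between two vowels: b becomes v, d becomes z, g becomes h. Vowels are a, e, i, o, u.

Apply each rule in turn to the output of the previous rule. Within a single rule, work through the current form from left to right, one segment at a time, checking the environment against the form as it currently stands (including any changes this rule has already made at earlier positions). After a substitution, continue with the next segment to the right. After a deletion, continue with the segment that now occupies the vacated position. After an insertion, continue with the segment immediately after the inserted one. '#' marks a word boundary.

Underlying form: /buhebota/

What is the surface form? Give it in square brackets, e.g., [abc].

[buhevot]

1 Apocope: [buhebota] → [buhebot]
2 Stop Lenition: [buhebot] → [buhevot]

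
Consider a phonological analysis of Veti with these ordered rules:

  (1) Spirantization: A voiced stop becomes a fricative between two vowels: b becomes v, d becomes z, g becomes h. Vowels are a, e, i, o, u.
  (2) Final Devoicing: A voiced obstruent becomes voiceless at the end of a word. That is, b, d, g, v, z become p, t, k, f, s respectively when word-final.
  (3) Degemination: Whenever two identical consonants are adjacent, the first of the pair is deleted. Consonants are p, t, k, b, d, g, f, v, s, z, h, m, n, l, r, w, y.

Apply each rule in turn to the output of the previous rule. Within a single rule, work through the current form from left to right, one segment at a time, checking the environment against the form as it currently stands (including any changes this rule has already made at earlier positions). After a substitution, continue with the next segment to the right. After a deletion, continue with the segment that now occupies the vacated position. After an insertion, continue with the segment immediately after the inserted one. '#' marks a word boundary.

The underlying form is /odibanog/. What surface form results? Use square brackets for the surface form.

(1) Spirantization: [odibanog] → [ozivanog]
(2) Final Devoicing: [ozivanog] → [ozivanok]
(3) Degemination: no change — [ozivanok]

[ozivanok]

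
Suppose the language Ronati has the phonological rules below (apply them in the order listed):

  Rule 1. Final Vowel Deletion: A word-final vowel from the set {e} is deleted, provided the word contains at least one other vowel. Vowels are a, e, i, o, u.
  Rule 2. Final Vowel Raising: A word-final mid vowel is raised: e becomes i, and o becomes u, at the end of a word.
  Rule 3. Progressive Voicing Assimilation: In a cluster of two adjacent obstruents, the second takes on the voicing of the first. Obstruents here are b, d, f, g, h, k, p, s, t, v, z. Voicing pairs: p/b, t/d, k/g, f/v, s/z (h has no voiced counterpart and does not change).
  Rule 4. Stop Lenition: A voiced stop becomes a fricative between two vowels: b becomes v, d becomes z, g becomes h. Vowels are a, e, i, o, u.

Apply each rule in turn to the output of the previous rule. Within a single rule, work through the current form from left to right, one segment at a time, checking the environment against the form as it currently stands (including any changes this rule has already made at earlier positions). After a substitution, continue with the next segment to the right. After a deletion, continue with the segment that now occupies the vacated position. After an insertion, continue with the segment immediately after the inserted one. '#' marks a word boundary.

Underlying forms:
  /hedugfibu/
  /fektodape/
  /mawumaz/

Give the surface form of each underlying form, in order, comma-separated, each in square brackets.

[hezugvivu], [fektozap], [mawumaz]

/hedugfibu/:
  Rule 1 Final Vowel Deletion: no change — [hedugfibu]
  Rule 2 Final Vowel Raising: no change — [hedugfibu]
  Rule 3 Progressive Voicing Assimilation: [hedugfibu] → [hedugvibu]
  Rule 4 Stop Lenition: [hedugvibu] → [hezugvivu]
/fektodape/:
  Rule 1 Final Vowel Deletion: [fektodape] → [fektodap]
  Rule 2 Final Vowel Raising: no change — [fektodap]
  Rule 3 Progressive Voicing Assimilation: no change — [fektodap]
  Rule 4 Stop Lenition: [fektodap] → [fektozap]
/mawumaz/:
  Rule 1 Final Vowel Deletion: no change — [mawumaz]
  Rule 2 Final Vowel Raising: no change — [mawumaz]
  Rule 3 Progressive Voicing Assimilation: no change — [mawumaz]
  Rule 4 Stop Lenition: no change — [mawumaz]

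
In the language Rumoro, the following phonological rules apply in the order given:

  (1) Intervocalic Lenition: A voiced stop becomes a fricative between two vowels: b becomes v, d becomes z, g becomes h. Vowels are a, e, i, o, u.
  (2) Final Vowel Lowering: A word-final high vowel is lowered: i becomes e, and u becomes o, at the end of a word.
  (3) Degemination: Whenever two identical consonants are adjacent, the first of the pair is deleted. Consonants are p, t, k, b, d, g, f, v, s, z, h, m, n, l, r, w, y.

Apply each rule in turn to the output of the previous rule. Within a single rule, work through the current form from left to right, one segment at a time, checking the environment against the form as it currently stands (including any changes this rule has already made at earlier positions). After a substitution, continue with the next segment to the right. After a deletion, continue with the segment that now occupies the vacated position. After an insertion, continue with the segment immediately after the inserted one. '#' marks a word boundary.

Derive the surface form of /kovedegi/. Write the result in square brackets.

(1) Intervocalic Lenition: [kovedegi] → [kovezehi]
(2) Final Vowel Lowering: [kovezehi] → [kovezehe]
(3) Degemination: no change — [kovezehe]

[kovezehe]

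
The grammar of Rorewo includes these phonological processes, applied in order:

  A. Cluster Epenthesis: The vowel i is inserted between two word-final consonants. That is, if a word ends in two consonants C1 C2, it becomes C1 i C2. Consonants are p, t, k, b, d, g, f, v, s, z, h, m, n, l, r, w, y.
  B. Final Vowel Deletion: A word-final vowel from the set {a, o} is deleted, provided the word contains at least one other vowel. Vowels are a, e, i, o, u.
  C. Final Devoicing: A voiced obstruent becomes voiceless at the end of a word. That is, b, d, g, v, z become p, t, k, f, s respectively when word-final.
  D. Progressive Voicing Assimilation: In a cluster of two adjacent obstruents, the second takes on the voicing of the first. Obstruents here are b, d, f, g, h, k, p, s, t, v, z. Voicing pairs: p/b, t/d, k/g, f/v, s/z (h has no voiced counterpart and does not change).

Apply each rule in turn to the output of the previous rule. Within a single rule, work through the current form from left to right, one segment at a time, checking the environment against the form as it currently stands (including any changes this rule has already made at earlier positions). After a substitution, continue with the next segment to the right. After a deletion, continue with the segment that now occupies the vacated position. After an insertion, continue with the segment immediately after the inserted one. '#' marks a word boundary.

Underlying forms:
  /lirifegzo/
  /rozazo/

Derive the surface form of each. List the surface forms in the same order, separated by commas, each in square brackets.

/lirifegzo/:
  A Cluster Epenthesis: no change — [lirifegzo]
  B Final Vowel Deletion: [lirifegzo] → [lirifegz]
  C Final Devoicing: [lirifegz] → [lirifegs]
  D Progressive Voicing Assimilation: [lirifegs] → [lirifegz]
/rozazo/:
  A Cluster Epenthesis: no change — [rozazo]
  B Final Vowel Deletion: [rozazo] → [rozaz]
  C Final Devoicing: [rozaz] → [rozas]
  D Progressive Voicing Assimilation: no change — [rozas]

[lirifegz], [rozas]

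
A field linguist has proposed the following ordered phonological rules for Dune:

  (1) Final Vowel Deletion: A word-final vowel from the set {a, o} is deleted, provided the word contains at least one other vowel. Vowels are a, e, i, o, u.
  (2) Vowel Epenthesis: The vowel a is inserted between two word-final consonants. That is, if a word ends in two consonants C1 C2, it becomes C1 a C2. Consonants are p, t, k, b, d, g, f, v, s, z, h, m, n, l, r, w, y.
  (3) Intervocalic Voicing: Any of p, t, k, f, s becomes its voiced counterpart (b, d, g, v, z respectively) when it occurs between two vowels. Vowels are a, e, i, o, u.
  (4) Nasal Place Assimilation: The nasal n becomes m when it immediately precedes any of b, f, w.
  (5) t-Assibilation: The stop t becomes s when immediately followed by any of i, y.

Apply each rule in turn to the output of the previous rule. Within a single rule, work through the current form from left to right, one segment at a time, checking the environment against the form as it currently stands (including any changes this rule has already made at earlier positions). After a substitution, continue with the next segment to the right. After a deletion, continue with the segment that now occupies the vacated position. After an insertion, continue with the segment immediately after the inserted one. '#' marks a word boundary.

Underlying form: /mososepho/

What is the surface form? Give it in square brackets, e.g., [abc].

(1) Final Vowel Deletion: [mososepho] → [mososeph]
(2) Vowel Epenthesis: [mososeph] → [mososepah]
(3) Intervocalic Voicing: [mososepah] → [mozozebah]
(4) Nasal Place Assimilation: no change — [mozozebah]
(5) t-Assibilation: no change — [mozozebah]

[mozozebah]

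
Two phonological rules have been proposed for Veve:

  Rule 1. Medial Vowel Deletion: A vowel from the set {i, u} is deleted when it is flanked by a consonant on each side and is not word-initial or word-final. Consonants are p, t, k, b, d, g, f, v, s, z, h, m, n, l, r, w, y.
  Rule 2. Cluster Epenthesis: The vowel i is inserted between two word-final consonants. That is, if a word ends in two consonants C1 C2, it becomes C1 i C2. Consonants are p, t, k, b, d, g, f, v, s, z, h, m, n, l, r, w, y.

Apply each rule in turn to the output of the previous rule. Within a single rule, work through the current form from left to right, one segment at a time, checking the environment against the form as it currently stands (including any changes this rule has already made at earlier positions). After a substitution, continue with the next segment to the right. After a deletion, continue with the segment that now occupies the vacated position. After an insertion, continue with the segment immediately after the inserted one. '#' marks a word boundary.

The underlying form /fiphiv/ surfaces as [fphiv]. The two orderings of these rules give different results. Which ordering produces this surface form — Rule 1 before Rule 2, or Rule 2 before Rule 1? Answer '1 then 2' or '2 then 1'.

Order 1 then 2:
  1 Medial Vowel Deletion: [fiphiv] → [fphv]
  2 Cluster Epenthesis: [fphv] → [fphiv]
  result: [fphiv]
Order 2 then 1:
  2 Cluster Epenthesis: no change — [fiphiv]
  1 Medial Vowel Deletion: [fiphiv] → [fphv]
  result: [fphv]

1 then 2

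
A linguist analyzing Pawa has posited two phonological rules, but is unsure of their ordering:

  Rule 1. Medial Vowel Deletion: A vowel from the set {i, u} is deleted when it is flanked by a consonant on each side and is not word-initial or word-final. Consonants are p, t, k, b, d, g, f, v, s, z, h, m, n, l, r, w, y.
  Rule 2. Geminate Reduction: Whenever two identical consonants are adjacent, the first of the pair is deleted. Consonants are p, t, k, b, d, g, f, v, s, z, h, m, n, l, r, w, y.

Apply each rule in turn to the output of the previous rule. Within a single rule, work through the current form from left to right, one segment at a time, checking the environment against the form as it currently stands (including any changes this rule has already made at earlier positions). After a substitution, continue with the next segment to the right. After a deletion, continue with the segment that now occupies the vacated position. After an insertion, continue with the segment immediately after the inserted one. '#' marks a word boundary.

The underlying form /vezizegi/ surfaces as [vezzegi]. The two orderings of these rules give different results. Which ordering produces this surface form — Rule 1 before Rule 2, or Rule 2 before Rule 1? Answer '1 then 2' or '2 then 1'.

2 then 1

Order 1 then 2:
  1 Medial Vowel Deletion: [vezizegi] → [vezzegi]
  2 Geminate Reduction: [vezzegi] → [vezegi]
  result: [vezegi]
Order 2 then 1:
  2 Geminate Reduction: no change — [vezizegi]
  1 Medial Vowel Deletion: [vezizegi] → [vezzegi]
  result: [vezzegi]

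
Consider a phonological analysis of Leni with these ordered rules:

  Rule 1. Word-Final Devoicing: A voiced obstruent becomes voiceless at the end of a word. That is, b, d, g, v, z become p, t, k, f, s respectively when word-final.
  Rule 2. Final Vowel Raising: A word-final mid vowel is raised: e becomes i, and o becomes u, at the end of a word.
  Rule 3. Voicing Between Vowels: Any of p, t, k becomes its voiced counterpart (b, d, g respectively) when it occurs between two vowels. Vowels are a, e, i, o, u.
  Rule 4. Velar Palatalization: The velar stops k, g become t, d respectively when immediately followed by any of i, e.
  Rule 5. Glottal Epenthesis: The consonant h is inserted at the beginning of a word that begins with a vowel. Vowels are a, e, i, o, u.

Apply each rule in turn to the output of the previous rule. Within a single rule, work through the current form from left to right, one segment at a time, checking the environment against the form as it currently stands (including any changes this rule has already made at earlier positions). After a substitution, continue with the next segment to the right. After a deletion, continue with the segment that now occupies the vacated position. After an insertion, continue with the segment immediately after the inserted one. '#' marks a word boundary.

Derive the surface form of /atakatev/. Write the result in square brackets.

Rule 1 Word-Final Devoicing: [atakatev] → [atakatef]
Rule 2 Final Vowel Raising: no change — [atakatef]
Rule 3 Voicing Between Vowels: [atakatef] → [adagadef]
Rule 4 Velar Palatalization: no change — [adagadef]
Rule 5 Glottal Epenthesis: [adagadef] → [hadagadef]

[hadagadef]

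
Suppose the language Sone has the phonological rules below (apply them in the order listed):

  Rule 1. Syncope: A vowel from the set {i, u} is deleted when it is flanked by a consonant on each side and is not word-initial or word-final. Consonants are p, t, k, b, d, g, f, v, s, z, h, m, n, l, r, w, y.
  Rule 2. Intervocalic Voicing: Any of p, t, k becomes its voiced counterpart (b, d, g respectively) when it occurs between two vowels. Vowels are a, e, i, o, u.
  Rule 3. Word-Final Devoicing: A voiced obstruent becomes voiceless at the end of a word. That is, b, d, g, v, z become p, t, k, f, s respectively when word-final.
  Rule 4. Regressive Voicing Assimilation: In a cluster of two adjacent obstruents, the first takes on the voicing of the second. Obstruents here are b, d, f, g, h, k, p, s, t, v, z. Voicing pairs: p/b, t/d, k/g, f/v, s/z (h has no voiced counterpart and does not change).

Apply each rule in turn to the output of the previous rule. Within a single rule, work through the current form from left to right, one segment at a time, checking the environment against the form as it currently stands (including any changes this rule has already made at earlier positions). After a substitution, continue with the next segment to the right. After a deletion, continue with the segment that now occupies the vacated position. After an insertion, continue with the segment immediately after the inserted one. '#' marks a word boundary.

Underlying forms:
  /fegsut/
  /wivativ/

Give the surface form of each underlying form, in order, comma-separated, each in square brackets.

[fekst], [wvatf]

/fegsut/:
  Rule 1 Syncope: [fegsut] → [fegst]
  Rule 2 Intervocalic Voicing: no change — [fegst]
  Rule 3 Word-Final Devoicing: no change — [fegst]
  Rule 4 Regressive Voicing Assimilation: [fegst] → [fekst]
/wivativ/:
  Rule 1 Syncope: [wivativ] → [wvatv]
  Rule 2 Intervocalic Voicing: no change — [wvatv]
  Rule 3 Word-Final Devoicing: [wvatv] → [wvatf]
  Rule 4 Regressive Voicing Assimilation: no change — [wvatf]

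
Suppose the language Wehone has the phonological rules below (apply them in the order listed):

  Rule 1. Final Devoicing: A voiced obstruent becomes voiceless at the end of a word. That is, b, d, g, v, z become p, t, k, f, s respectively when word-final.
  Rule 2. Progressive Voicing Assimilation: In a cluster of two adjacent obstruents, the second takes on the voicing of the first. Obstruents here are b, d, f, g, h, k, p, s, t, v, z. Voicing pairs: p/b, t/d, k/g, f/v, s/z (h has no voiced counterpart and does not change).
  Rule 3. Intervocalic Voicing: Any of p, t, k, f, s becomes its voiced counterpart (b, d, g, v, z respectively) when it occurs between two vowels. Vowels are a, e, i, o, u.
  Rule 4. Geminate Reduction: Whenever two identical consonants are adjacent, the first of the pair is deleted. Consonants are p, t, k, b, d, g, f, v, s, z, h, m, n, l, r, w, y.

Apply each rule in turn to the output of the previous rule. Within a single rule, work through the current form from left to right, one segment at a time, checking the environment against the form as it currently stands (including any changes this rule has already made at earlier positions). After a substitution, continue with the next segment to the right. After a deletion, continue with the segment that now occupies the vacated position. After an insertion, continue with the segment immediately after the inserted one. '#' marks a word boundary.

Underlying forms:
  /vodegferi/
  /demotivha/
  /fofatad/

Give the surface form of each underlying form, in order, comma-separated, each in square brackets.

/vodegferi/:
  Rule 1 Final Devoicing: no change — [vodegferi]
  Rule 2 Progressive Voicing Assimilation: [vodegferi] → [vodegveri]
  Rule 3 Intervocalic Voicing: no change — [vodegveri]
  Rule 4 Geminate Reduction: no change — [vodegveri]
/demotivha/:
  Rule 1 Final Devoicing: no change — [demotivha]
  Rule 2 Progressive Voicing Assimilation: no change — [demotivha]
  Rule 3 Intervocalic Voicing: [demotivha] → [demodivha]
  Rule 4 Geminate Reduction: no change — [demodivha]
/fofatad/:
  Rule 1 Final Devoicing: [fofatad] → [fofatat]
  Rule 2 Progressive Voicing Assimilation: no change — [fofatat]
  Rule 3 Intervocalic Voicing: [fofatat] → [fovadat]
  Rule 4 Geminate Reduction: no change — [fovadat]

[vodegveri], [demodivha], [fovadat]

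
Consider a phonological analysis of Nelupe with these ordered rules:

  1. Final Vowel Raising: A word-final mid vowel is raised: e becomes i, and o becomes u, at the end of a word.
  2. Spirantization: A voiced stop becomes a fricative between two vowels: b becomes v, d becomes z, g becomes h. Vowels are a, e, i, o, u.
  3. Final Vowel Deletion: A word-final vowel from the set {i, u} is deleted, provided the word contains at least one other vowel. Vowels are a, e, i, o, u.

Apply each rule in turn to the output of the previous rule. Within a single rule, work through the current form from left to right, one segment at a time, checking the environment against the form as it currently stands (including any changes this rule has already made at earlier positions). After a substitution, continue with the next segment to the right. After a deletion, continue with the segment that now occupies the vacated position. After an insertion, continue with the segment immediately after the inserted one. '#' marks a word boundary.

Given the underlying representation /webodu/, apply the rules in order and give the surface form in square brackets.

1 Final Vowel Raising: no change — [webodu]
2 Spirantization: [webodu] → [wevozu]
3 Final Vowel Deletion: [wevozu] → [wevoz]

[wevoz]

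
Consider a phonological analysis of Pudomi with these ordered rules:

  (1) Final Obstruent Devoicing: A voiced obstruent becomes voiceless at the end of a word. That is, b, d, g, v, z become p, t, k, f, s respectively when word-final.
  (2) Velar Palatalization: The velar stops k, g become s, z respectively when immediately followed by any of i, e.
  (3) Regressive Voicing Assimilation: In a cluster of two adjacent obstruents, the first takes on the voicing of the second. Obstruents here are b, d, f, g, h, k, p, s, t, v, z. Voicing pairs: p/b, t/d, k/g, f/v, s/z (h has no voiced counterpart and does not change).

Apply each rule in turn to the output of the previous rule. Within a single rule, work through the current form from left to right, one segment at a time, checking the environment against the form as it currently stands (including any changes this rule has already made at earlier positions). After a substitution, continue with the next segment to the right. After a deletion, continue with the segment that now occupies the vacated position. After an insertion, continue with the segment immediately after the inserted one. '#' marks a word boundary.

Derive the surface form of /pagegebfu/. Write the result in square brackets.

(1) Final Obstruent Devoicing: no change — [pagegebfu]
(2) Velar Palatalization: [pagegebfu] → [pazezebfu]
(3) Regressive Voicing Assimilation: [pazezebfu] → [pazezepfu]

[pazezepfu]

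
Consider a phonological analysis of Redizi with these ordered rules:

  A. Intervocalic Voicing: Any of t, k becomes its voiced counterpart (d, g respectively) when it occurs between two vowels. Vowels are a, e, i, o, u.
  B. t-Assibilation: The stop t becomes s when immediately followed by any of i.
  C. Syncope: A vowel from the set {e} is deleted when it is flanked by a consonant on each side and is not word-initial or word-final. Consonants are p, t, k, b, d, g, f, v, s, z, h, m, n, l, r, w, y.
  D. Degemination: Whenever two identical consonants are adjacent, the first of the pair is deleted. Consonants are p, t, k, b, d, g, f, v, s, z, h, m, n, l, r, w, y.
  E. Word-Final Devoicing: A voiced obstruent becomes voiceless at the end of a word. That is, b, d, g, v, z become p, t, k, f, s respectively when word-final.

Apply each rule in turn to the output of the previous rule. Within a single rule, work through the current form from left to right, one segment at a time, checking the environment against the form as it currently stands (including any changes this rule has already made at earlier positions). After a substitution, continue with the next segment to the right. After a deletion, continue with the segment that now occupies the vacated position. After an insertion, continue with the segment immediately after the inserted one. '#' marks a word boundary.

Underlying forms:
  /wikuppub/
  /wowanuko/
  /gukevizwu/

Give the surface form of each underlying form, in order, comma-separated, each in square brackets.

[wigupup], [wowanugo], [gugvizwu]

/wikuppub/:
  A Intervocalic Voicing: [wikuppub] → [wiguppub]
  B t-Assibilation: no change — [wiguppub]
  C Syncope: no change — [wiguppub]
  D Degemination: [wiguppub] → [wigupub]
  E Word-Final Devoicing: [wigupub] → [wigupup]
/wowanuko/:
  A Intervocalic Voicing: [wowanuko] → [wowanugo]
  B t-Assibilation: no change — [wowanugo]
  C Syncope: no change — [wowanugo]
  D Degemination: no change — [wowanugo]
  E Word-Final Devoicing: no change — [wowanugo]
/gukevizwu/:
  A Intervocalic Voicing: [gukevizwu] → [gugevizwu]
  B t-Assibilation: no change — [gugevizwu]
  C Syncope: [gugevizwu] → [gugvizwu]
  D Degemination: no change — [gugvizwu]
  E Word-Final Devoicing: no change — [gugvizwu]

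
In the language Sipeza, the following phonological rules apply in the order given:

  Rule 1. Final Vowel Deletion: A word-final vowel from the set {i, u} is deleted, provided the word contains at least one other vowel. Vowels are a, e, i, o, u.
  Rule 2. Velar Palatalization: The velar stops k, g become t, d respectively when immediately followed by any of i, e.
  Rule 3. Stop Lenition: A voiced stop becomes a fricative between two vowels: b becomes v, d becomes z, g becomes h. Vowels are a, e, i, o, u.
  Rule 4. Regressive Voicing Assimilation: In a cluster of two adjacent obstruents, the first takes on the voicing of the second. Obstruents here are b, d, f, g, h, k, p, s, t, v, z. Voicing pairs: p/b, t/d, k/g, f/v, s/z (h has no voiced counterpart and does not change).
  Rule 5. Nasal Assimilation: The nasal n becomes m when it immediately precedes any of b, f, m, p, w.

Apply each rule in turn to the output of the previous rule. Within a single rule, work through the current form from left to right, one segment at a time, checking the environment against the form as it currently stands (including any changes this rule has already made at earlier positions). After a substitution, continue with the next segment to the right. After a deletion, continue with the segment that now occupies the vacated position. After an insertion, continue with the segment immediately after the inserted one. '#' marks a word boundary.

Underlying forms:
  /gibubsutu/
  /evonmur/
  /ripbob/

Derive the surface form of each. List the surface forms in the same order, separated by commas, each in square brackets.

/gibubsutu/:
  Rule 1 Final Vowel Deletion: [gibubsutu] → [gibubsut]
  Rule 2 Velar Palatalization: [gibubsut] → [dibubsut]
  Rule 3 Stop Lenition: [dibubsut] → [divubsut]
  Rule 4 Regressive Voicing Assimilation: [divubsut] → [divupsut]
  Rule 5 Nasal Assimilation: no change — [divupsut]
/evonmur/:
  Rule 1 Final Vowel Deletion: no change — [evonmur]
  Rule 2 Velar Palatalization: no change — [evonmur]
  Rule 3 Stop Lenition: no change — [evonmur]
  Rule 4 Regressive Voicing Assimilation: no change — [evonmur]
  Rule 5 Nasal Assimilation: [evonmur] → [evommur]
/ripbob/:
  Rule 1 Final Vowel Deletion: no change — [ripbob]
  Rule 2 Velar Palatalization: no change — [ripbob]
  Rule 3 Stop Lenition: no change — [ripbob]
  Rule 4 Regressive Voicing Assimilation: [ripbob] → [ribbob]
  Rule 5 Nasal Assimilation: no change — [ribbob]

[divupsut], [evommur], [ribbob]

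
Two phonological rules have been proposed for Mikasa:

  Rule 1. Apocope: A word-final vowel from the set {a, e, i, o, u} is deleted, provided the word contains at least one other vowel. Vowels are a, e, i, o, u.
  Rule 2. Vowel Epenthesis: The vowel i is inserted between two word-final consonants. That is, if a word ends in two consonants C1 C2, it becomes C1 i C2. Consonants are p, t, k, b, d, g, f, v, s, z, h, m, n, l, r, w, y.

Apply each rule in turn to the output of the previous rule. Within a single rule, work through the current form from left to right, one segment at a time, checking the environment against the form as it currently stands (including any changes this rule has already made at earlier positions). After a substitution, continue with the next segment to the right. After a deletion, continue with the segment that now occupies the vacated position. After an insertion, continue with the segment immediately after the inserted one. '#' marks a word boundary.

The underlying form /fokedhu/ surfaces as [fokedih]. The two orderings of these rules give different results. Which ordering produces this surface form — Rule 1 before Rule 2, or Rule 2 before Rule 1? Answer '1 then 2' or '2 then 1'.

1 then 2

Order 1 then 2:
  1 Apocope: [fokedhu] → [fokedh]
  2 Vowel Epenthesis: [fokedh] → [fokedih]
  result: [fokedih]
Order 2 then 1:
  2 Vowel Epenthesis: no change — [fokedhu]
  1 Apocope: [fokedhu] → [fokedh]
  result: [fokedh]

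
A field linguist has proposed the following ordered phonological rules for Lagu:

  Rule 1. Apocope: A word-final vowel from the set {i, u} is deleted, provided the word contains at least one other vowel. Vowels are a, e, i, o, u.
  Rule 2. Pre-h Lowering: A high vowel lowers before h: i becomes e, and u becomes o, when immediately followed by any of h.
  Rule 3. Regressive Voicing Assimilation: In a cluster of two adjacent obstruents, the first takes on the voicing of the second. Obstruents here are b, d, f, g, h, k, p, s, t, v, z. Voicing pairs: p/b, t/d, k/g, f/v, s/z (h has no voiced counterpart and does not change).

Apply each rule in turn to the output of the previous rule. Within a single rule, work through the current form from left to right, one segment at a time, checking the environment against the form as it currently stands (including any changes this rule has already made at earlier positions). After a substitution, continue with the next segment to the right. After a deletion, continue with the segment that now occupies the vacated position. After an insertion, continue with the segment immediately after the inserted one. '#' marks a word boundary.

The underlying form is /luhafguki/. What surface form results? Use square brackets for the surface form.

[lohavguk]

Rule 1 Apocope: [luhafguki] → [luhafguk]
Rule 2 Pre-h Lowering: [luhafguk] → [lohafguk]
Rule 3 Regressive Voicing Assimilation: [lohafguk] → [lohavguk]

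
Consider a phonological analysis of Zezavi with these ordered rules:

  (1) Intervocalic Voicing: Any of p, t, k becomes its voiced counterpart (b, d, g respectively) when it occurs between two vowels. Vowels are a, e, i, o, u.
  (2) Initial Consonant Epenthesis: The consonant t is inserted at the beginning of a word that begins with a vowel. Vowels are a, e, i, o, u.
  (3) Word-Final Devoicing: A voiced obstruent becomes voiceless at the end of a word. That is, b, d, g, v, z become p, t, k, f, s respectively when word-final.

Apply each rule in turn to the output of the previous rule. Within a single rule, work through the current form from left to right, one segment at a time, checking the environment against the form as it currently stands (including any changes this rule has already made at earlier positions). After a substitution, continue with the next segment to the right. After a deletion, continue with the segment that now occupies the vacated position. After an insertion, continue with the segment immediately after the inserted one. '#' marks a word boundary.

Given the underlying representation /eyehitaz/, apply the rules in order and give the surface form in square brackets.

[teyehidas]

(1) Intervocalic Voicing: [eyehitaz] → [eyehidaz]
(2) Initial Consonant Epenthesis: [eyehidaz] → [teyehidaz]
(3) Word-Final Devoicing: [teyehidaz] → [teyehidas]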